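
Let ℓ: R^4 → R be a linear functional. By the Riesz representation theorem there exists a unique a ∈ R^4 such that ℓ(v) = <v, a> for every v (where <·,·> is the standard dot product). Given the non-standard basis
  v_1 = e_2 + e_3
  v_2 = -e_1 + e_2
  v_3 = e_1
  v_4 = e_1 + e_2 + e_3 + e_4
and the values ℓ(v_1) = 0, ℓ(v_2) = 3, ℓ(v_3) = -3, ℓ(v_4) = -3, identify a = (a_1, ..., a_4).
a = (-3, 0, 0, 0)

Write a = (a_1, ..., a_4) in the standard basis. For each basis vector v_i, ℓ(v_i) = <v_i, a> is a linear equation in the a_j's. Collect the n equations into a matrix system V a = ℓ, where row i of V is v_i (expressed in the standard basis). Since V is invertible (lower-triangular with 1s on the diagonal, up to permutation), solve by back-substitution:
  V =
[[0, 1, 1, 0],
 [-1, 1, 0, 0],
 [1, 0, 0, 0],
 [1, 1, 1, 1]]
  V a = (0, 3, -3, -3)
Solving gives a = (-3, 0, 0, 0).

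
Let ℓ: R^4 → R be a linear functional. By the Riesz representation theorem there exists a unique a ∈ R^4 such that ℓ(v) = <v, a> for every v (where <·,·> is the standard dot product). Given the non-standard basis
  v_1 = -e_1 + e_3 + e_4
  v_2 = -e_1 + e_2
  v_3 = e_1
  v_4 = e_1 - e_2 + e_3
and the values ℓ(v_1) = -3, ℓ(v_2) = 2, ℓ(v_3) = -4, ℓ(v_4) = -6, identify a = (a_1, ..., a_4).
a = (-4, -2, -4, -3)

Write a = (a_1, ..., a_4) in the standard basis. For each basis vector v_i, ℓ(v_i) = <v_i, a> is a linear equation in the a_j's. Collect the n equations into a matrix system V a = ℓ, where row i of V is v_i (expressed in the standard basis). Since V is invertible (lower-triangular with 1s on the diagonal, up to permutation), solve by back-substitution:
  V =
[[-1, 0, 1, 1],
 [-1, 1, 0, 0],
 [1, 0, 0, 0],
 [1, -1, 1, 0]]
  V a = (-3, 2, -4, -6)
Solving gives a = (-4, -2, -4, -3).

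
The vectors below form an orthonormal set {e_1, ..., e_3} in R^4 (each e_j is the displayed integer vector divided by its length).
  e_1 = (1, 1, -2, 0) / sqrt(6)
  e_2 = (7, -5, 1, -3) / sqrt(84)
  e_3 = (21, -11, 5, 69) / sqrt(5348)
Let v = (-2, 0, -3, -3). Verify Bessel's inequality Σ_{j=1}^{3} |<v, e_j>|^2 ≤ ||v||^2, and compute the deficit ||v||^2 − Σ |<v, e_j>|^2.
Σ |<v, e_j>|^2 = 3144/191; ||v||^2 = 22; deficit = 1058/191

Write each e_j = u_j / sqrt(<u_j, u_j>) where u_j is the displayed integer vector. Then <v, e_j> = <v, u_j> / sqrt(<u_j, u_j>), so |<v, e_j>|^2 = <v, u_j>^2 / <u_j, u_j>.
Coefficients: <v, e_1> = 4/sqrt(6), <v, e_2> = -8/sqrt(84), <v, e_3> = -264/sqrt(5348).
Square and sum: Σ |<v, e_j>|^2 = 3144/191.
Compute ||v||^2 = v·v = 22.
Deficit = 22 − 3144/191 = 1058/191 ≥ 0, confirming Bessel's inequality. (The deficit equals ||v − Σ <v,e_j> e_j||^2, the squared distance from v to span{e_j}.)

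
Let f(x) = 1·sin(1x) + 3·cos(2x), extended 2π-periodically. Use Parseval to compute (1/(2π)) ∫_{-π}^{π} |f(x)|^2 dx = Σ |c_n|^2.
Σ |c_n|^2 = 5

Expand |f|^2 and use orthogonality of {sin(nx), cos(mx)} on [-π, π]:
  ∫_{-π}^{π} sin(nx)^2 dx = π, ∫ cos(mx)^2 dx = π, and cross terms integrate to 0.
So ∫_{-π}^{π} f(x)^2 dx = 1^2 · π + 3^2 · π = (1 + 9)π.
Divide by 2π: (1 + 9)/2 = 5.
By Parseval, this equals Σ |c_n|^2.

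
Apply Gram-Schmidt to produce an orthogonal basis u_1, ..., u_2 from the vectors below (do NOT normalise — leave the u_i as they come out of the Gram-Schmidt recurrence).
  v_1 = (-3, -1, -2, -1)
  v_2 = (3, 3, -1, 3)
Orthogonal basis:
  u_1 = (-3, -1, -2, -1)
  u_2 = (2/5, 32/15, -41/15, 32/15)

Apply the Gram-Schmidt recurrence
  u_1 = v_1
  u_i = v_i − Σ_{j<i} ((v_i · u_j) / (u_j · u_j)) · u_j.

Step by step this gives:
  u_1 = (-3, -1, -2, -1)
  u_2 = (2/5, 32/15, -41/15, 32/15)

Orthogonality check:
  u_2 · u_1 = 0 (should be 0)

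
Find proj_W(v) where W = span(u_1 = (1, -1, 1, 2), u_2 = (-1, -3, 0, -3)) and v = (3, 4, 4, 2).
proj_W(v) = (56/39, 308/117, 49/117, 35/9)

Set up U = [u_1 | ... | u_2] ∈ R^(4×2). The projector onto W = col(U) is P = U (U^T U)^(-1) U^T.
Compute U^T U =
  [7, -4]
  [-4, 19],
and U^T v = (7, -21).
Solve U^T U · c = U^T v for the coefficients: c = (49/117, -119/117). The projection is proj_W(v) = U c.
Check: (v - proj_W(v)) · u_1 = 0  (should be 0).
Check: (v - proj_W(v)) · u_2 = 0  (should be 0).
Result: proj_W(v) = (56/39, 308/117, 49/117, 35/9).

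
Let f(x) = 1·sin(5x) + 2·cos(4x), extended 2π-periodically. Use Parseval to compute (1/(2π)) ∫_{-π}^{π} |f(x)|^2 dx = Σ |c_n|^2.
Σ |c_n|^2 = 5/2

Expand |f|^2 and use orthogonality of {sin(nx), cos(mx)} on [-π, π]:
  ∫_{-π}^{π} sin(nx)^2 dx = π, ∫ cos(mx)^2 dx = π, and cross terms integrate to 0.
So ∫_{-π}^{π} f(x)^2 dx = 1^2 · π + 2^2 · π = (1 + 4)π.
Divide by 2π: (1 + 4)/2 = 5/2.
By Parseval, this equals Σ |c_n|^2.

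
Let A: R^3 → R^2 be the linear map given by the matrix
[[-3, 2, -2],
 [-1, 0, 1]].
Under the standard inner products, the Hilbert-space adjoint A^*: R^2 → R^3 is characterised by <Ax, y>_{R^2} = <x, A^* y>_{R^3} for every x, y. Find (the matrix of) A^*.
A^* = A^T =
[[-3, -1],
 [2, 0],
 [-2, 1]]

For real matrices with standard dot products, the defining identity <Ax, y> = <x, A^* y> gives (Ax)^T y = x^T (A^*) y, i.e. x^T A^T y = x^T (A^*) y. Since this holds for all x, y, we must have A^* = A^T. Therefore
A^* =
[[-3, -1],
 [2, 0],
 [-2, 1]].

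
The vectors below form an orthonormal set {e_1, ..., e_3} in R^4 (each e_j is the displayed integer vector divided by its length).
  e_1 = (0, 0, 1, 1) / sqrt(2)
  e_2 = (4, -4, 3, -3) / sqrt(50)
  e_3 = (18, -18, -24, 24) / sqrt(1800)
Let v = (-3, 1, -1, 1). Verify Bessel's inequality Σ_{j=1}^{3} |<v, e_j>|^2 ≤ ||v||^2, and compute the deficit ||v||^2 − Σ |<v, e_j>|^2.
Σ |<v, e_j>|^2 = 10; ||v||^2 = 12; deficit = 2

Write each e_j = u_j / sqrt(<u_j, u_j>) where u_j is the displayed integer vector. Then <v, e_j> = <v, u_j> / sqrt(<u_j, u_j>), so |<v, e_j>|^2 = <v, u_j>^2 / <u_j, u_j>.
Coefficients: <v, e_1> = 0/sqrt(2), <v, e_2> = -22/sqrt(50), <v, e_3> = -24/sqrt(1800).
Square and sum: Σ |<v, e_j>|^2 = 10.
Compute ||v||^2 = v·v = 12.
Deficit = 12 − 10 = 2 ≥ 0, confirming Bessel's inequality. (The deficit equals ||v − Σ <v,e_j> e_j||^2, the squared distance from v to span{e_j}.)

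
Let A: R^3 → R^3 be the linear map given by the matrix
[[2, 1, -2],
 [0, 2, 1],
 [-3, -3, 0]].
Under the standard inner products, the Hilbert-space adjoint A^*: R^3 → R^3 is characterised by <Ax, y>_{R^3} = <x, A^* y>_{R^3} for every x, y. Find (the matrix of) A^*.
A^* = A^T =
[[2, 0, -3],
 [1, 2, -3],
 [-2, 1, 0]]

For real matrices with standard dot products, the defining identity <Ax, y> = <x, A^* y> gives (Ax)^T y = x^T (A^*) y, i.e. x^T A^T y = x^T (A^*) y. Since this holds for all x, y, we must have A^* = A^T. Therefore
A^* =
[[2, 0, -3],
 [1, 2, -3],
 [-2, 1, 0]].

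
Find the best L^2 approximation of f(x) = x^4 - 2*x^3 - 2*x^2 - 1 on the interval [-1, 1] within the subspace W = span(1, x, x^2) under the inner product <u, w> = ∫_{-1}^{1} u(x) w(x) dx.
g(x) = -8*x^2/7 - 6*x/5 - 38/35

The best approximation g ∈ W is the orthogonal projection of f onto W. Writing g = a_0 + a_1 x + a_2 x^2, the coefficients solve the normal equations G · a = b where
  G_{ij} = <φ_i, φ_j> and b_i = <f, φ_i>, with φ_0 = 1, φ_1 = x, φ_2 = x^2.
G =
  [2, 0, 2/3]
  [0, 2/3, 0]
  [2/3, 0, 2/5],
b = (-44/15, -4/5, -124/105).
Solving gives a_0 = -38/35, a_1 = -6/5, a_2 = -8/7, so
  g(x) = -8*x^2/7 - 6*x/5 - 38/35.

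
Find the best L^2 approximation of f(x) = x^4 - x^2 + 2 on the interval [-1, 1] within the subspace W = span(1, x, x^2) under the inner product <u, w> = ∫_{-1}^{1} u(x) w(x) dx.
g(x) = 67/35 - x^2/7

The best approximation g ∈ W is the orthogonal projection of f onto W. Writing g = a_0 + a_1 x + a_2 x^2, the coefficients solve the normal equations G · a = b where
  G_{ij} = <φ_i, φ_j> and b_i = <f, φ_i>, with φ_0 = 1, φ_1 = x, φ_2 = x^2.
G =
  [2, 0, 2/3]
  [0, 2/3, 0]
  [2/3, 0, 2/5],
b = (56/15, 0, 128/105).
Solving gives a_0 = 67/35, a_1 = 0, a_2 = -1/7, so
  g(x) = 67/35 - x^2/7.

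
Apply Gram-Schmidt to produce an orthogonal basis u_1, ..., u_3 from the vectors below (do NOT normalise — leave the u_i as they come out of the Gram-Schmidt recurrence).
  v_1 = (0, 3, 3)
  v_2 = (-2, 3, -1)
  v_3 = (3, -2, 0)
Orthogonal basis:
  u_1 = (0, 3, 3)
  u_2 = (-2, 2, -2)
  u_3 = (4/3, 2/3, -2/3)

Apply the Gram-Schmidt recurrence
  u_1 = v_1
  u_i = v_i − Σ_{j<i} ((v_i · u_j) / (u_j · u_j)) · u_j.

Step by step this gives:
  u_1 = (0, 3, 3)
  u_2 = (-2, 2, -2)
  u_3 = (4/3, 2/3, -2/3)

Orthogonality check:
  u_2 · u_1 = 0 (should be 0)
  u_3 · u_1 = 0 (should be 0)
  u_3 · u_2 = 0 (should be 0)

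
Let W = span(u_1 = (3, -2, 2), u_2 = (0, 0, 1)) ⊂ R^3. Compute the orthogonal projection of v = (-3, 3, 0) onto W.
proj_W(v) = (-45/13, 30/13, 0)

Set up U = [u_1 | ... | u_2] ∈ R^(3×2). The projector onto W = col(U) is P = U (U^T U)^(-1) U^T.
Compute U^T U =
  [17, 2]
  [2, 1],
and U^T v = (-15, 0).
Solve U^T U · c = U^T v for the coefficients: c = (-15/13, 30/13). The projection is proj_W(v) = U c.
Check: (v - proj_W(v)) · u_1 = 0  (should be 0).
Check: (v - proj_W(v)) · u_2 = 0  (should be 0).
Result: proj_W(v) = (-45/13, 30/13, 0).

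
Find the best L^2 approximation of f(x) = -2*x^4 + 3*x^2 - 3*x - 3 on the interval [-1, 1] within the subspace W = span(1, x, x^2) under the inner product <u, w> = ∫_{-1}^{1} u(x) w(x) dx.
g(x) = 9*x^2/7 - 3*x - 99/35

The best approximation g ∈ W is the orthogonal projection of f onto W. Writing g = a_0 + a_1 x + a_2 x^2, the coefficients solve the normal equations G · a = b where
  G_{ij} = <φ_i, φ_j> and b_i = <f, φ_i>, with φ_0 = 1, φ_1 = x, φ_2 = x^2.
G =
  [2, 0, 2/3]
  [0, 2/3, 0]
  [2/3, 0, 2/5],
b = (-24/5, -2, -48/35).
Solving gives a_0 = -99/35, a_1 = -3, a_2 = 9/7, so
  g(x) = 9*x^2/7 - 3*x - 99/35.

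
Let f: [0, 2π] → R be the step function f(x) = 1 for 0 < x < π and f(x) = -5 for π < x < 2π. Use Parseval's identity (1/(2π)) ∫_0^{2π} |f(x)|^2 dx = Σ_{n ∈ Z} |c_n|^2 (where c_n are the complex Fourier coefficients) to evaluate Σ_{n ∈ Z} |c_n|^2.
Σ |c_n|^2 = 13

Parseval equates the L^2 energy of f (normalised by 1/(2π)) with the ℓ^2 sum of its Fourier coefficients: (1/(2π)) ∫_0^{2π} |f|^2 = Σ |c_n|^2.
Compute the left side: (1/(2π)) [∫_0^π 1^2 dx + ∫_π^{2π} (-5)^2 dx] = (1/(2π)) · (1π + 25π) = (1 + 25)/2 = 13.
So Σ_{n ∈ Z} |c_n|^2 = 13.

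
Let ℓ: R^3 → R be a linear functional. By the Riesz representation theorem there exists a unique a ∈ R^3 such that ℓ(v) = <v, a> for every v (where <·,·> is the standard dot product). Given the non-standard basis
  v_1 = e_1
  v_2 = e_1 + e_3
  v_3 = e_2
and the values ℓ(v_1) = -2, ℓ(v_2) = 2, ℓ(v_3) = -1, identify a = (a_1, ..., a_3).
a = (-2, -1, 4)

Write a = (a_1, ..., a_3) in the standard basis. For each basis vector v_i, ℓ(v_i) = <v_i, a> is a linear equation in the a_j's. Collect the n equations into a matrix system V a = ℓ, where row i of V is v_i (expressed in the standard basis). Since V is invertible (lower-triangular with 1s on the diagonal, up to permutation), solve by back-substitution:
  V =
[[1, 0, 0],
 [1, 0, 1],
 [0, 1, 0]]
  V a = (-2, 2, -1)
Solving gives a = (-2, -1, 4).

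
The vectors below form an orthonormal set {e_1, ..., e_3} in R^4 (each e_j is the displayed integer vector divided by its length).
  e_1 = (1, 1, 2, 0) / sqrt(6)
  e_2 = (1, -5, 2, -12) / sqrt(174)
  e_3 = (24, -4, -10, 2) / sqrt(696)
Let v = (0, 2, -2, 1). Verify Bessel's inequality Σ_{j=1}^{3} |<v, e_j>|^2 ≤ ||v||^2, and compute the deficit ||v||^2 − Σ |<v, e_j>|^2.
Σ |<v, e_j>|^2 = 29/6; ||v||^2 = 9; deficit = 25/6

Write each e_j = u_j / sqrt(<u_j, u_j>) where u_j is the displayed integer vector. Then <v, e_j> = <v, u_j> / sqrt(<u_j, u_j>), so |<v, e_j>|^2 = <v, u_j>^2 / <u_j, u_j>.
Coefficients: <v, e_1> = -2/sqrt(6), <v, e_2> = -26/sqrt(174), <v, e_3> = 14/sqrt(696).
Square and sum: Σ |<v, e_j>|^2 = 29/6.
Compute ||v||^2 = v·v = 9.
Deficit = 9 − 29/6 = 25/6 ≥ 0, confirming Bessel's inequality. (The deficit equals ||v − Σ <v,e_j> e_j||^2, the squared distance from v to span{e_j}.)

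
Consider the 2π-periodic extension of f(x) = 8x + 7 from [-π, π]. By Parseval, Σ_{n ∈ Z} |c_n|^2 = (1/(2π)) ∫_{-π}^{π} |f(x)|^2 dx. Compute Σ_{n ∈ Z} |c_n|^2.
Σ |c_n|^2 = 64π^2/3 + 49

Expand and integrate term by term over [-π, π]:
  ∫ (8x)^2 dx = 64·(2π^3/3); ∫ 2·8·(7)·x dx = 0 (odd integrand); ∫ 7^2 dx = 49·2π.
So (1/(2π)) ∫_{-π}^{π} (8x + 7)^2 dx = 64π^2/3 + 49 = 64π^2/3 + 49.
Parseval ⇒ Σ |c_n|^2 = 64π^2/3 + 49.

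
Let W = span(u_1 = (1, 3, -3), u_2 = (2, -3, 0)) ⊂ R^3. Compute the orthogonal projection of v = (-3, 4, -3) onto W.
proj_W(v) = (-18/11, 54/11, -18/11)

Set up U = [u_1 | ... | u_2] ∈ R^(3×2). The projector onto W = col(U) is P = U (U^T U)^(-1) U^T.
Compute U^T U =
  [19, -7]
  [-7, 13],
and U^T v = (18, -18).
Solve U^T U · c = U^T v for the coefficients: c = (6/11, -12/11). The projection is proj_W(v) = U c.
Check: (v - proj_W(v)) · u_1 = 0  (should be 0).
Check: (v - proj_W(v)) · u_2 = 0  (should be 0).
Result: proj_W(v) = (-18/11, 54/11, -18/11).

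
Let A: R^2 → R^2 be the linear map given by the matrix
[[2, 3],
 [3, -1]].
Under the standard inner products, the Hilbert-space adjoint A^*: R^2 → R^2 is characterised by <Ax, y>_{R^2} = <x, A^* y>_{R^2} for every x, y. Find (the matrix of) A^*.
A^* = A^T =
[[2, 3],
 [3, -1]]

For real matrices with standard dot products, the defining identity <Ax, y> = <x, A^* y> gives (Ax)^T y = x^T (A^*) y, i.e. x^T A^T y = x^T (A^*) y. Since this holds for all x, y, we must have A^* = A^T. Therefore
A^* =
[[2, 3],
 [3, -1]].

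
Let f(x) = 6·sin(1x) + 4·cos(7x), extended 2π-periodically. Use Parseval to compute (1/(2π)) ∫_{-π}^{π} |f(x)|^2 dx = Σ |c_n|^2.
Σ |c_n|^2 = 26

Expand |f|^2 and use orthogonality of {sin(nx), cos(mx)} on [-π, π]:
  ∫_{-π}^{π} sin(nx)^2 dx = π, ∫ cos(mx)^2 dx = π, and cross terms integrate to 0.
So ∫_{-π}^{π} f(x)^2 dx = 6^2 · π + 4^2 · π = (36 + 16)π.
Divide by 2π: (36 + 16)/2 = 26.
By Parseval, this equals Σ |c_n|^2.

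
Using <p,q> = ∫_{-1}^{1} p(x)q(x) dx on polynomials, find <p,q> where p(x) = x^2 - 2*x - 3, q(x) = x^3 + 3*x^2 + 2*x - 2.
<p,q> = 12/5

Expand the product: p(x)·q(x) = x^5 + x^4 - 7*x^3 - 15*x^2 - 2*x + 6.
∫_{-1}^{1} of each monomial x^k gives [2/(k+1) if k even, 0 if k odd]. Integrating term-by-term (or equivalently evaluating the antiderivative F(x) = x^6/6 + x^5/5 - 7*x^4/4 - 5*x^3 - x^2 + 6*x at the endpoints):
  F(1) − F(−1) = -83/60 − (-227/60) = 12/5.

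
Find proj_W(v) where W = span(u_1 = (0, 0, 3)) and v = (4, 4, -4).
proj_W(v) = (0, 0, -4)

Set up U = [u_1 | ... | u_1] ∈ R^(3×1). The projector onto W = col(U) is P = U (U^T U)^(-1) U^T.
Compute U^T U =
  [9],
and U^T v = (-12).
Solve U^T U · c = U^T v for the coefficients: c = (-4/3). The projection is proj_W(v) = U c.
Check: (v - proj_W(v)) · u_1 = 0  (should be 0).
Result: proj_W(v) = (0, 0, -4).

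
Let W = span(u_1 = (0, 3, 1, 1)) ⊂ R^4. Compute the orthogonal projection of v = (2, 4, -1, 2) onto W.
proj_W(v) = (0, 39/11, 13/11, 13/11)

Set up U = [u_1 | ... | u_1] ∈ R^(4×1). The projector onto W = col(U) is P = U (U^T U)^(-1) U^T.
Compute U^T U =
  [11],
and U^T v = (13).
Solve U^T U · c = U^T v for the coefficients: c = (13/11). The projection is proj_W(v) = U c.
Check: (v - proj_W(v)) · u_1 = 0  (should be 0).
Result: proj_W(v) = (0, 39/11, 13/11, 13/11).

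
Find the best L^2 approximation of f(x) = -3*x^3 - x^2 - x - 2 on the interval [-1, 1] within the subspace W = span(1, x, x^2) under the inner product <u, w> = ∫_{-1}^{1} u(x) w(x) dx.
g(x) = -x^2 - 14*x/5 - 2

The best approximation g ∈ W is the orthogonal projection of f onto W. Writing g = a_0 + a_1 x + a_2 x^2, the coefficients solve the normal equations G · a = b where
  G_{ij} = <φ_i, φ_j> and b_i = <f, φ_i>, with φ_0 = 1, φ_1 = x, φ_2 = x^2.
G =
  [2, 0, 2/3]
  [0, 2/3, 0]
  [2/3, 0, 2/5],
b = (-14/3, -28/15, -26/15).
Solving gives a_0 = -2, a_1 = -14/5, a_2 = -1, so
  g(x) = -x^2 - 14*x/5 - 2.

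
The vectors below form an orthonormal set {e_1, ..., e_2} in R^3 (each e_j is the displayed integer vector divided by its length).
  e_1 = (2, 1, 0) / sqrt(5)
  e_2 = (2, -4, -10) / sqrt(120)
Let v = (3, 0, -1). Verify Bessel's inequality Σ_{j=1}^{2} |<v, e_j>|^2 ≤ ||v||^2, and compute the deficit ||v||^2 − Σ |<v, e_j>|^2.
Σ |<v, e_j>|^2 = 28/3; ||v||^2 = 10; deficit = 2/3

Write each e_j = u_j / sqrt(<u_j, u_j>) where u_j is the displayed integer vector. Then <v, e_j> = <v, u_j> / sqrt(<u_j, u_j>), so |<v, e_j>|^2 = <v, u_j>^2 / <u_j, u_j>.
Coefficients: <v, e_1> = 6/sqrt(5), <v, e_2> = 16/sqrt(120).
Square and sum: Σ |<v, e_j>|^2 = 28/3.
Compute ||v||^2 = v·v = 10.
Deficit = 10 − 28/3 = 2/3 ≥ 0, confirming Bessel's inequality. (The deficit equals ||v − Σ <v,e_j> e_j||^2, the squared distance from v to span{e_j}.)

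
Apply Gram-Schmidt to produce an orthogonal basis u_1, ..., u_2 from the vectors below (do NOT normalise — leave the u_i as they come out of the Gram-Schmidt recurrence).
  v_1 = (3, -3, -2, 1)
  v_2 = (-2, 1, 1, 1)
Orthogonal basis:
  u_1 = (3, -3, -2, 1)
  u_2 = (-16/23, -7/23, 3/23, 33/23)

Apply the Gram-Schmidt recurrence
  u_1 = v_1
  u_i = v_i − Σ_{j<i} ((v_i · u_j) / (u_j · u_j)) · u_j.

Step by step this gives:
  u_1 = (3, -3, -2, 1)
  u_2 = (-16/23, -7/23, 3/23, 33/23)

Orthogonality check:
  u_2 · u_1 = 0 (should be 0)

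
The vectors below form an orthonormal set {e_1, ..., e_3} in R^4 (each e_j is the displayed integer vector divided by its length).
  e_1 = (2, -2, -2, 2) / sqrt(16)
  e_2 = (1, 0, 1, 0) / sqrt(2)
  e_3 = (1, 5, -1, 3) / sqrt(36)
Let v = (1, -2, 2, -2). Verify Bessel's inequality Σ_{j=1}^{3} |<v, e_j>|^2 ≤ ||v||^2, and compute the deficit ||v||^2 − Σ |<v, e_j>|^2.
Σ |<v, e_j>|^2 = 115/9; ||v||^2 = 13; deficit = 2/9

Write each e_j = u_j / sqrt(<u_j, u_j>) where u_j is the displayed integer vector. Then <v, e_j> = <v, u_j> / sqrt(<u_j, u_j>), so |<v, e_j>|^2 = <v, u_j>^2 / <u_j, u_j>.
Coefficients: <v, e_1> = -2/sqrt(16), <v, e_2> = 3/sqrt(2), <v, e_3> = -17/sqrt(36).
Square and sum: Σ |<v, e_j>|^2 = 115/9.
Compute ||v||^2 = v·v = 13.
Deficit = 13 − 115/9 = 2/9 ≥ 0, confirming Bessel's inequality. (The deficit equals ||v − Σ <v,e_j> e_j||^2, the squared distance from v to span{e_j}.)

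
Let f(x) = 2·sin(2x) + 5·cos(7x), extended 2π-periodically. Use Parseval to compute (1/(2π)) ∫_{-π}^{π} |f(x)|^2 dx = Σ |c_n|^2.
Σ |c_n|^2 = 29/2

Expand |f|^2 and use orthogonality of {sin(nx), cos(mx)} on [-π, π]:
  ∫_{-π}^{π} sin(nx)^2 dx = π, ∫ cos(mx)^2 dx = π, and cross terms integrate to 0.
So ∫_{-π}^{π} f(x)^2 dx = 2^2 · π + 5^2 · π = (4 + 25)π.
Divide by 2π: (4 + 25)/2 = 29/2.
By Parseval, this equals Σ |c_n|^2.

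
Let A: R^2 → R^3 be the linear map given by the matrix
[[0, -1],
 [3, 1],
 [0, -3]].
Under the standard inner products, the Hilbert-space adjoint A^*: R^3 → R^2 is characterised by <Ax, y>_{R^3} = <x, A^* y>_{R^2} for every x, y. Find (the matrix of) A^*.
A^* = A^T =
[[0, 3, 0],
 [-1, 1, -3]]

For real matrices with standard dot products, the defining identity <Ax, y> = <x, A^* y> gives (Ax)^T y = x^T (A^*) y, i.e. x^T A^T y = x^T (A^*) y. Since this holds for all x, y, we must have A^* = A^T. Therefore
A^* =
[[0, 3, 0],
 [-1, 1, -3]].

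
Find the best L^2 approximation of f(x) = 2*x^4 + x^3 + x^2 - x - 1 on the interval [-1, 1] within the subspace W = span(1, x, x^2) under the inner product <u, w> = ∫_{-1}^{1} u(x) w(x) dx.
g(x) = 19*x^2/7 - 2*x/5 - 41/35

The best approximation g ∈ W is the orthogonal projection of f onto W. Writing g = a_0 + a_1 x + a_2 x^2, the coefficients solve the normal equations G · a = b where
  G_{ij} = <φ_i, φ_j> and b_i = <f, φ_i>, with φ_0 = 1, φ_1 = x, φ_2 = x^2.
G =
  [2, 0, 2/3]
  [0, 2/3, 0]
  [2/3, 0, 2/5],
b = (-8/15, -4/15, 32/105).
Solving gives a_0 = -41/35, a_1 = -2/5, a_2 = 19/7, so
  g(x) = 19*x^2/7 - 2*x/5 - 41/35.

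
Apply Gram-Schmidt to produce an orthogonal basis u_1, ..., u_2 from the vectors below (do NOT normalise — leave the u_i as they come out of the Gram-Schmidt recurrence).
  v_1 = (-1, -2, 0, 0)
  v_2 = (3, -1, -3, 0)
Orthogonal basis:
  u_1 = (-1, -2, 0, 0)
  u_2 = (14/5, -7/5, -3, 0)

Apply the Gram-Schmidt recurrence
  u_1 = v_1
  u_i = v_i − Σ_{j<i} ((v_i · u_j) / (u_j · u_j)) · u_j.

Step by step this gives:
  u_1 = (-1, -2, 0, 0)
  u_2 = (14/5, -7/5, -3, 0)

Orthogonality check:
  u_2 · u_1 = 0 (should be 0)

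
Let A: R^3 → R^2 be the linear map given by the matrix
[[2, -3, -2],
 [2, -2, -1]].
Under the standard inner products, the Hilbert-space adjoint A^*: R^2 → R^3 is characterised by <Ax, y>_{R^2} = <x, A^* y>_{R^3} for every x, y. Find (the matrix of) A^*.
A^* = A^T =
[[2, 2],
 [-3, -2],
 [-2, -1]]

For real matrices with standard dot products, the defining identity <Ax, y> = <x, A^* y> gives (Ax)^T y = x^T (A^*) y, i.e. x^T A^T y = x^T (A^*) y. Since this holds for all x, y, we must have A^* = A^T. Therefore
A^* =
[[2, 2],
 [-3, -2],
 [-2, -1]].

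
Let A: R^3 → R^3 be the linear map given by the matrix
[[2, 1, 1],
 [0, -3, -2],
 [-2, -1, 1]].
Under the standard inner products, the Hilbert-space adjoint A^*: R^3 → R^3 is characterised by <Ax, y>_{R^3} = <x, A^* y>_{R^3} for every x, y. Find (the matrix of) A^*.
A^* = A^T =
[[2, 0, -2],
 [1, -3, -1],
 [1, -2, 1]]

For real matrices with standard dot products, the defining identity <Ax, y> = <x, A^* y> gives (Ax)^T y = x^T (A^*) y, i.e. x^T A^T y = x^T (A^*) y. Since this holds for all x, y, we must have A^* = A^T. Therefore
A^* =
[[2, 0, -2],
 [1, -3, -1],
 [1, -2, 1]].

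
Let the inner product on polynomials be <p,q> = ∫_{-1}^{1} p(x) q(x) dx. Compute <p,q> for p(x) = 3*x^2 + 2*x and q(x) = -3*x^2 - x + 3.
<p,q> = 16/15

Expand the product: p(x)·q(x) = -9*x^4 - 9*x^3 + 7*x^2 + 6*x.
∫_{-1}^{1} of each monomial x^k gives [2/(k+1) if k even, 0 if k odd]. Integrating term-by-term (or equivalently evaluating the antiderivative F(x) = -9*x^5/5 - 9*x^4/4 + 7*x^3/3 + 3*x^2 at the endpoints):
  F(1) − F(−1) = 77/60 − (13/60) = 16/15.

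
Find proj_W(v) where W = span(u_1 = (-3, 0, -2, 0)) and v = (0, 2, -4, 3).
proj_W(v) = (-24/13, 0, -16/13, 0)

Set up U = [u_1 | ... | u_1] ∈ R^(4×1). The projector onto W = col(U) is P = U (U^T U)^(-1) U^T.
Compute U^T U =
  [13],
and U^T v = (8).
Solve U^T U · c = U^T v for the coefficients: c = (8/13). The projection is proj_W(v) = U c.
Check: (v - proj_W(v)) · u_1 = 0  (should be 0).
Result: proj_W(v) = (-24/13, 0, -16/13, 0).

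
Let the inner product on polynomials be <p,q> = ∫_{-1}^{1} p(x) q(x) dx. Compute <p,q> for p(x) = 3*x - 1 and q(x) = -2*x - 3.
<p,q> = 2

Expand the product: p(x)·q(x) = -6*x^2 - 7*x + 3.
∫_{-1}^{1} of each monomial x^k gives [2/(k+1) if k even, 0 if k odd]. Integrating term-by-term (or equivalently evaluating the antiderivative F(x) = -2*x^3 - 7*x^2/2 + 3*x at the endpoints):
  F(1) − F(−1) = -5/2 − (-9/2) = 2.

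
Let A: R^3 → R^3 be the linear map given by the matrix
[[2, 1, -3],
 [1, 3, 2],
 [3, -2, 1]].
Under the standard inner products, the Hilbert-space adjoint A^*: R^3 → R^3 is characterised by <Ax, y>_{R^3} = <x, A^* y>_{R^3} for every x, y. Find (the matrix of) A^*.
A^* = A^T =
[[2, 1, 3],
 [1, 3, -2],
 [-3, 2, 1]]

For real matrices with standard dot products, the defining identity <Ax, y> = <x, A^* y> gives (Ax)^T y = x^T (A^*) y, i.e. x^T A^T y = x^T (A^*) y. Since this holds for all x, y, we must have A^* = A^T. Therefore
A^* =
[[2, 1, 3],
 [1, 3, -2],
 [-3, 2, 1]].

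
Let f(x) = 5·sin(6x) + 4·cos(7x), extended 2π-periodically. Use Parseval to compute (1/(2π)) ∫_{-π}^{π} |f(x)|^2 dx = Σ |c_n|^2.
Σ |c_n|^2 = 41/2

Expand |f|^2 and use orthogonality of {sin(nx), cos(mx)} on [-π, π]:
  ∫_{-π}^{π} sin(nx)^2 dx = π, ∫ cos(mx)^2 dx = π, and cross terms integrate to 0.
So ∫_{-π}^{π} f(x)^2 dx = 5^2 · π + 4^2 · π = (25 + 16)π.
Divide by 2π: (25 + 16)/2 = 41/2.
By Parseval, this equals Σ |c_n|^2.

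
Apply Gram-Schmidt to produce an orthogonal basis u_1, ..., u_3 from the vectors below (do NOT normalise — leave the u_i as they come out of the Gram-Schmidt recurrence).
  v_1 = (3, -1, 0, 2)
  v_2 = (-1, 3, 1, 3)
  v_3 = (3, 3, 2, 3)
Orthogonal basis:
  u_1 = (3, -1, 0, 2)
  u_2 = (-1, 3, 1, 3)
  u_3 = (179/140, 183/140, 23/20, -177/140)

Apply the Gram-Schmidt recurrence
  u_1 = v_1
  u_i = v_i − Σ_{j<i} ((v_i · u_j) / (u_j · u_j)) · u_j.

Step by step this gives:
  u_1 = (3, -1, 0, 2)
  u_2 = (-1, 3, 1, 3)
  u_3 = (179/140, 183/140, 23/20, -177/140)

Orthogonality check:
  u_2 · u_1 = 0 (should be 0)
  u_3 · u_1 = 0 (should be 0)
  u_3 · u_2 = 0 (should be 0)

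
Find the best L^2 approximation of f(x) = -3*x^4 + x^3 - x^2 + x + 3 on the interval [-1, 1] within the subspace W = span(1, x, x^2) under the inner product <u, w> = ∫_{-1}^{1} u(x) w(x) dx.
g(x) = -25*x^2/7 + 8*x/5 + 114/35

The best approximation g ∈ W is the orthogonal projection of f onto W. Writing g = a_0 + a_1 x + a_2 x^2, the coefficients solve the normal equations G · a = b where
  G_{ij} = <φ_i, φ_j> and b_i = <f, φ_i>, with φ_0 = 1, φ_1 = x, φ_2 = x^2.
G =
  [2, 0, 2/3]
  [0, 2/3, 0]
  [2/3, 0, 2/5],
b = (62/15, 16/15, 26/35).
Solving gives a_0 = 114/35, a_1 = 8/5, a_2 = -25/7, so
  g(x) = -25*x^2/7 + 8*x/5 + 114/35.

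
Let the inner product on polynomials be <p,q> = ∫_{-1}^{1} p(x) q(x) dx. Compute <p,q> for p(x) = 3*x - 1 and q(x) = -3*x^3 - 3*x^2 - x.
<p,q> = -18/5

Expand the product: p(x)·q(x) = -9*x^4 - 6*x^3 + x.
∫_{-1}^{1} of each monomial x^k gives [2/(k+1) if k even, 0 if k odd]. Integrating term-by-term (or equivalently evaluating the antiderivative F(x) = -9*x^5/5 - 3*x^4/2 + x^2/2 at the endpoints):
  F(1) − F(−1) = -14/5 − (4/5) = -18/5.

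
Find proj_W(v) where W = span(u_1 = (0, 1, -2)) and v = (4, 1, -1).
proj_W(v) = (0, 3/5, -6/5)

Set up U = [u_1 | ... | u_1] ∈ R^(3×1). The projector onto W = col(U) is P = U (U^T U)^(-1) U^T.
Compute U^T U =
  [5],
and U^T v = (3).
Solve U^T U · c = U^T v for the coefficients: c = (3/5). The projection is proj_W(v) = U c.
Check: (v - proj_W(v)) · u_1 = 0  (should be 0).
Result: proj_W(v) = (0, 3/5, -6/5).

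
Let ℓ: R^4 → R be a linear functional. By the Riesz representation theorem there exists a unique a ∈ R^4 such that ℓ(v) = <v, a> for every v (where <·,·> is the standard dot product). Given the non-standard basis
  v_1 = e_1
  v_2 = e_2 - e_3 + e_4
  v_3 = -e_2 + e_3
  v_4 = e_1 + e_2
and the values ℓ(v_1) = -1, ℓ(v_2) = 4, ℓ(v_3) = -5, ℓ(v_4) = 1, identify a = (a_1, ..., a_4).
a = (-1, 2, -3, -1)

Write a = (a_1, ..., a_4) in the standard basis. For each basis vector v_i, ℓ(v_i) = <v_i, a> is a linear equation in the a_j's. Collect the n equations into a matrix system V a = ℓ, where row i of V is v_i (expressed in the standard basis). Since V is invertible (lower-triangular with 1s on the diagonal, up to permutation), solve by back-substitution:
  V =
[[1, 0, 0, 0],
 [0, 1, -1, 1],
 [0, -1, 1, 0],
 [1, 1, 0, 0]]
  V a = (-1, 4, -5, 1)
Solving gives a = (-1, 2, -3, -1).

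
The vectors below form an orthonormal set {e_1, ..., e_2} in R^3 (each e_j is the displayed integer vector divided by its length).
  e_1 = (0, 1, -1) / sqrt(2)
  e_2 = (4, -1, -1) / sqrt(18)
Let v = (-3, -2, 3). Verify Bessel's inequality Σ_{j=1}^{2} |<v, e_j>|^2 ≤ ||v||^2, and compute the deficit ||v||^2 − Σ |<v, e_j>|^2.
Σ |<v, e_j>|^2 = 197/9; ||v||^2 = 22; deficit = 1/9

Write each e_j = u_j / sqrt(<u_j, u_j>) where u_j is the displayed integer vector. Then <v, e_j> = <v, u_j> / sqrt(<u_j, u_j>), so |<v, e_j>|^2 = <v, u_j>^2 / <u_j, u_j>.
Coefficients: <v, e_1> = -5/sqrt(2), <v, e_2> = -13/sqrt(18).
Square and sum: Σ |<v, e_j>|^2 = 197/9.
Compute ||v||^2 = v·v = 22.
Deficit = 22 − 197/9 = 1/9 ≥ 0, confirming Bessel's inequality. (The deficit equals ||v − Σ <v,e_j> e_j||^2, the squared distance from v to span{e_j}.)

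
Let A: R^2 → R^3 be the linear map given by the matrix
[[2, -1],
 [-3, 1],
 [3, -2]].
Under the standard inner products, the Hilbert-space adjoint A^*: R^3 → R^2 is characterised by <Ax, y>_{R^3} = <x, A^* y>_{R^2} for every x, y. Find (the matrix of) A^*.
A^* = A^T =
[[2, -3, 3],
 [-1, 1, -2]]

For real matrices with standard dot products, the defining identity <Ax, y> = <x, A^* y> gives (Ax)^T y = x^T (A^*) y, i.e. x^T A^T y = x^T (A^*) y. Since this holds for all x, y, we must have A^* = A^T. Therefore
A^* =
[[2, -3, 3],
 [-1, 1, -2]].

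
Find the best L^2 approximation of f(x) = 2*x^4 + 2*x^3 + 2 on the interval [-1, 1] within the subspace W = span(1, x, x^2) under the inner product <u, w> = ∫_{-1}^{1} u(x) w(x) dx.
g(x) = 12*x^2/7 + 6*x/5 + 64/35

The best approximation g ∈ W is the orthogonal projection of f onto W. Writing g = a_0 + a_1 x + a_2 x^2, the coefficients solve the normal equations G · a = b where
  G_{ij} = <φ_i, φ_j> and b_i = <f, φ_i>, with φ_0 = 1, φ_1 = x, φ_2 = x^2.
G =
  [2, 0, 2/3]
  [0, 2/3, 0]
  [2/3, 0, 2/5],
b = (24/5, 4/5, 40/21).
Solving gives a_0 = 64/35, a_1 = 6/5, a_2 = 12/7, so
  g(x) = 12*x^2/7 + 6*x/5 + 64/35.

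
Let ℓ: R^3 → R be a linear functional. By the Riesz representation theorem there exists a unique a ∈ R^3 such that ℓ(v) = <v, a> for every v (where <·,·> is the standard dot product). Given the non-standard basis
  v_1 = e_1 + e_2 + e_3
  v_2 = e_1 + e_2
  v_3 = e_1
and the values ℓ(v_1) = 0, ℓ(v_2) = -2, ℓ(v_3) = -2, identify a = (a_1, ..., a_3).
a = (-2, 0, 2)

Write a = (a_1, ..., a_3) in the standard basis. For each basis vector v_i, ℓ(v_i) = <v_i, a> is a linear equation in the a_j's. Collect the n equations into a matrix system V a = ℓ, where row i of V is v_i (expressed in the standard basis). Since V is invertible (lower-triangular with 1s on the diagonal, up to permutation), solve by back-substitution:
  V =
[[1, 1, 1],
 [1, 1, 0],
 [1, 0, 0]]
  V a = (0, -2, -2)
Solving gives a = (-2, 0, 2).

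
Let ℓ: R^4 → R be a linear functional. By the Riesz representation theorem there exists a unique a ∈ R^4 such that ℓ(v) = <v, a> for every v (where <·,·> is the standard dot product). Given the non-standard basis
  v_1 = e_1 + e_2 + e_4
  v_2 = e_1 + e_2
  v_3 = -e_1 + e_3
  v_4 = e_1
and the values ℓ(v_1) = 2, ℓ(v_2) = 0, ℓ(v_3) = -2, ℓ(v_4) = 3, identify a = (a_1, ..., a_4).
a = (3, -3, 1, 2)

Write a = (a_1, ..., a_4) in the standard basis. For each basis vector v_i, ℓ(v_i) = <v_i, a> is a linear equation in the a_j's. Collect the n equations into a matrix system V a = ℓ, where row i of V is v_i (expressed in the standard basis). Since V is invertible (lower-triangular with 1s on the diagonal, up to permutation), solve by back-substitution:
  V =
[[1, 1, 0, 1],
 [1, 1, 0, 0],
 [-1, 0, 1, 0],
 [1, 0, 0, 0]]
  V a = (2, 0, -2, 3)
Solving gives a = (3, -3, 1, 2).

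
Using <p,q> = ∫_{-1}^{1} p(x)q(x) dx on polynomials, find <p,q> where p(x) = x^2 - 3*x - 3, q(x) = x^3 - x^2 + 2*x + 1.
<p,q> = -134/15

Expand the product: p(x)·q(x) = x^5 - 4*x^4 + 2*x^3 - 2*x^2 - 9*x - 3.
∫_{-1}^{1} of each monomial x^k gives [2/(k+1) if k even, 0 if k odd]. Integrating term-by-term (or equivalently evaluating the antiderivative F(x) = x^6/6 - 4*x^5/5 + x^4/2 - 2*x^3/3 - 9*x^2/2 - 3*x at the endpoints):
  F(1) − F(−1) = -83/10 − (19/30) = -134/15.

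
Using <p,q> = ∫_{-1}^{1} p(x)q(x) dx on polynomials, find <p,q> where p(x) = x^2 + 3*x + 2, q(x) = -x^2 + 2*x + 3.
<p,q> = 244/15

Expand the product: p(x)·q(x) = -x^4 - x^3 + 7*x^2 + 13*x + 6.
∫_{-1}^{1} of each monomial x^k gives [2/(k+1) if k even, 0 if k odd]. Integrating term-by-term (or equivalently evaluating the antiderivative F(x) = -x^5/5 - x^4/4 + 7*x^3/3 + 13*x^2/2 + 6*x at the endpoints):
  F(1) − F(−1) = 863/60 − (-113/60) = 244/15.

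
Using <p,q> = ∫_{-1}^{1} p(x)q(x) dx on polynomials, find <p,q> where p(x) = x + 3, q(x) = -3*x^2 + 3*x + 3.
<p,q> = 14

Expand the product: p(x)·q(x) = -3*x^3 - 6*x^2 + 12*x + 9.
∫_{-1}^{1} of each monomial x^k gives [2/(k+1) if k even, 0 if k odd]. Integrating term-by-term (or equivalently evaluating the antiderivative F(x) = -3*x^4/4 - 2*x^3 + 6*x^2 + 9*x at the endpoints):
  F(1) − F(−1) = 49/4 − (-7/4) = 14.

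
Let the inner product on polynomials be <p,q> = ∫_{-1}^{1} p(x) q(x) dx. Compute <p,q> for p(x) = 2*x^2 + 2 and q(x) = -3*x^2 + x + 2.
<p,q> = 64/15

Expand the product: p(x)·q(x) = -6*x^4 + 2*x^3 - 2*x^2 + 2*x + 4.
∫_{-1}^{1} of each monomial x^k gives [2/(k+1) if k even, 0 if k odd]. Integrating term-by-term (or equivalently evaluating the antiderivative F(x) = -6*x^5/5 + x^4/2 - 2*x^3/3 + x^2 + 4*x at the endpoints):
  F(1) − F(−1) = 109/30 − (-19/30) = 64/15.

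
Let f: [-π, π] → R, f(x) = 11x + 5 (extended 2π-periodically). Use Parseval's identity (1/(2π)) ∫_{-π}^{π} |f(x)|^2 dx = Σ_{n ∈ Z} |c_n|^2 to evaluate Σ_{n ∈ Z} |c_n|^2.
Σ |c_n|^2 = 121π^2/3 + 25

Expand and integrate term by term over [-π, π]:
  ∫ (11x)^2 dx = 121·(2π^3/3); ∫ 2·11·(5)·x dx = 0 (odd integrand); ∫ 5^2 dx = 25·2π.
So (1/(2π)) ∫_{-π}^{π} (11x + 5)^2 dx = 121π^2/3 + 25 = 121π^2/3 + 25.
Parseval ⇒ Σ |c_n|^2 = 121π^2/3 + 25.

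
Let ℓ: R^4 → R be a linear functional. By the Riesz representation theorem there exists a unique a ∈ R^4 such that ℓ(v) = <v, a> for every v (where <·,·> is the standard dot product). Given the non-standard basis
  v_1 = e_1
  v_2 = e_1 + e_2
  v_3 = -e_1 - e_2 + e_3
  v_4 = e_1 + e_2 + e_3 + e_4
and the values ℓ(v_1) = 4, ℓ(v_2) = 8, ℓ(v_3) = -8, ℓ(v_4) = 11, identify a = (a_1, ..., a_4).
a = (4, 4, 0, 3)

Write a = (a_1, ..., a_4) in the standard basis. For each basis vector v_i, ℓ(v_i) = <v_i, a> is a linear equation in the a_j's. Collect the n equations into a matrix system V a = ℓ, where row i of V is v_i (expressed in the standard basis). Since V is invertible (lower-triangular with 1s on the diagonal, up to permutation), solve by back-substitution:
  V =
[[1, 0, 0, 0],
 [1, 1, 0, 0],
 [-1, -1, 1, 0],
 [1, 1, 1, 1]]
  V a = (4, 8, -8, 11)
Solving gives a = (4, 4, 0, 3).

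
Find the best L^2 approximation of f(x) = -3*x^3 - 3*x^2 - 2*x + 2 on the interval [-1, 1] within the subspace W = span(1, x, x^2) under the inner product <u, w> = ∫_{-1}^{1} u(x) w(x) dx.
g(x) = -3*x^2 - 19*x/5 + 2

The best approximation g ∈ W is the orthogonal projection of f onto W. Writing g = a_0 + a_1 x + a_2 x^2, the coefficients solve the normal equations G · a = b where
  G_{ij} = <φ_i, φ_j> and b_i = <f, φ_i>, with φ_0 = 1, φ_1 = x, φ_2 = x^2.
G =
  [2, 0, 2/3]
  [0, 2/3, 0]
  [2/3, 0, 2/5],
b = (2, -38/15, 2/15).
Solving gives a_0 = 2, a_1 = -19/5, a_2 = -3, so
  g(x) = -3*x^2 - 19*x/5 + 2.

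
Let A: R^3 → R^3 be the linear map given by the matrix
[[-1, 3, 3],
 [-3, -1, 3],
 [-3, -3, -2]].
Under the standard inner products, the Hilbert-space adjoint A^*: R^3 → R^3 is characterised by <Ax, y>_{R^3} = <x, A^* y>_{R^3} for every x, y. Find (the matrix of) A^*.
A^* = A^T =
[[-1, -3, -3],
 [3, -1, -3],
 [3, 3, -2]]

For real matrices with standard dot products, the defining identity <Ax, y> = <x, A^* y> gives (Ax)^T y = x^T (A^*) y, i.e. x^T A^T y = x^T (A^*) y. Since this holds for all x, y, we must have A^* = A^T. Therefore
A^* =
[[-1, -3, -3],
 [3, -1, -3],
 [3, 3, -2]].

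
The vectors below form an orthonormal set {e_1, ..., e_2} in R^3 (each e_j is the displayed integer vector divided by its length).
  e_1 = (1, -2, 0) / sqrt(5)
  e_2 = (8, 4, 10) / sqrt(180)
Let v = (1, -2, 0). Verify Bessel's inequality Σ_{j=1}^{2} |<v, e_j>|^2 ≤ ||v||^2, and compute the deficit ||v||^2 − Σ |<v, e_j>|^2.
Σ |<v, e_j>|^2 = 5; ||v||^2 = 5; deficit = 0

Write each e_j = u_j / sqrt(<u_j, u_j>) where u_j is the displayed integer vector. Then <v, e_j> = <v, u_j> / sqrt(<u_j, u_j>), so |<v, e_j>|^2 = <v, u_j>^2 / <u_j, u_j>.
Coefficients: <v, e_1> = 5/sqrt(5), <v, e_2> = 0/sqrt(180).
Square and sum: Σ |<v, e_j>|^2 = 5.
Compute ||v||^2 = v·v = 5.
Deficit = 5 − 5 = 0 ≥ 0, confirming Bessel's inequality. (The deficit equals ||v − Σ <v,e_j> e_j||^2, the squared distance from v to span{e_j}.)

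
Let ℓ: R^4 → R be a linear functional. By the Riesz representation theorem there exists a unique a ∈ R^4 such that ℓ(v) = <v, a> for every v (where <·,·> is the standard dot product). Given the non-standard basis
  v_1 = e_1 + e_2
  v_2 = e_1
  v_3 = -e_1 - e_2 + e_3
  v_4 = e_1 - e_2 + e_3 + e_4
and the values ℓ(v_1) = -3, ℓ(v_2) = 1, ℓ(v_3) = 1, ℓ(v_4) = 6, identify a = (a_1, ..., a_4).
a = (1, -4, -2, 3)

Write a = (a_1, ..., a_4) in the standard basis. For each basis vector v_i, ℓ(v_i) = <v_i, a> is a linear equation in the a_j's. Collect the n equations into a matrix system V a = ℓ, where row i of V is v_i (expressed in the standard basis). Since V is invertible (lower-triangular with 1s on the diagonal, up to permutation), solve by back-substitution:
  V =
[[1, 1, 0, 0],
 [1, 0, 0, 0],
 [-1, -1, 1, 0],
 [1, -1, 1, 1]]
  V a = (-3, 1, 1, 6)
Solving gives a = (1, -4, -2, 3).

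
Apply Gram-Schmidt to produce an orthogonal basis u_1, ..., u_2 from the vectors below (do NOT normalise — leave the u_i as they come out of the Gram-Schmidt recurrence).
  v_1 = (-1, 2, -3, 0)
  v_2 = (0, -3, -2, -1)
Orthogonal basis:
  u_1 = (-1, 2, -3, 0)
  u_2 = (0, -3, -2, -1)

Apply the Gram-Schmidt recurrence
  u_1 = v_1
  u_i = v_i − Σ_{j<i} ((v_i · u_j) / (u_j · u_j)) · u_j.

Step by step this gives:
  u_1 = (-1, 2, -3, 0)
  u_2 = (0, -3, -2, -1)

Orthogonality check:
  u_2 · u_1 = 0 (should be 0)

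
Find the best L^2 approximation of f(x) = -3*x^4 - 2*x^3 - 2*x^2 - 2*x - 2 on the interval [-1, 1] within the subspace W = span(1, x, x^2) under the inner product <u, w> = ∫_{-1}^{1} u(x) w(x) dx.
g(x) = -32*x^2/7 - 16*x/5 - 61/35

The best approximation g ∈ W is the orthogonal projection of f onto W. Writing g = a_0 + a_1 x + a_2 x^2, the coefficients solve the normal equations G · a = b where
  G_{ij} = <φ_i, φ_j> and b_i = <f, φ_i>, with φ_0 = 1, φ_1 = x, φ_2 = x^2.
G =
  [2, 0, 2/3]
  [0, 2/3, 0]
  [2/3, 0, 2/5],
b = (-98/15, -32/15, -314/105).
Solving gives a_0 = -61/35, a_1 = -16/5, a_2 = -32/7, so
  g(x) = -32*x^2/7 - 16*x/5 - 61/35.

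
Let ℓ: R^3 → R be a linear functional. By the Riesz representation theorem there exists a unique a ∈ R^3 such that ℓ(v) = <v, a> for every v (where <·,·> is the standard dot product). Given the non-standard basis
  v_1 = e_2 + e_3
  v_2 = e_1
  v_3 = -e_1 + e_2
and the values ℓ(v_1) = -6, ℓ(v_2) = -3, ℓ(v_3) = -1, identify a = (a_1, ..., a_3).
a = (-3, -4, -2)

Write a = (a_1, ..., a_3) in the standard basis. For each basis vector v_i, ℓ(v_i) = <v_i, a> is a linear equation in the a_j's. Collect the n equations into a matrix system V a = ℓ, where row i of V is v_i (expressed in the standard basis). Since V is invertible (lower-triangular with 1s on the diagonal, up to permutation), solve by back-substitution:
  V =
[[0, 1, 1],
 [1, 0, 0],
 [-1, 1, 0]]
  V a = (-6, -3, -1)
Solving gives a = (-3, -4, -2).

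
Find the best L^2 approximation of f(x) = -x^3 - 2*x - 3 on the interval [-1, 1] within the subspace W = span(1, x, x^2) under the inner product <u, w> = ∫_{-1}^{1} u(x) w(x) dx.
g(x) = -13*x/5 - 3

The best approximation g ∈ W is the orthogonal projection of f onto W. Writing g = a_0 + a_1 x + a_2 x^2, the coefficients solve the normal equations G · a = b where
  G_{ij} = <φ_i, φ_j> and b_i = <f, φ_i>, with φ_0 = 1, φ_1 = x, φ_2 = x^2.
G =
  [2, 0, 2/3]
  [0, 2/3, 0]
  [2/3, 0, 2/5],
b = (-6, -26/15, -2).
Solving gives a_0 = -3, a_1 = -13/5, a_2 = 0, so
  g(x) = -13*x/5 - 3.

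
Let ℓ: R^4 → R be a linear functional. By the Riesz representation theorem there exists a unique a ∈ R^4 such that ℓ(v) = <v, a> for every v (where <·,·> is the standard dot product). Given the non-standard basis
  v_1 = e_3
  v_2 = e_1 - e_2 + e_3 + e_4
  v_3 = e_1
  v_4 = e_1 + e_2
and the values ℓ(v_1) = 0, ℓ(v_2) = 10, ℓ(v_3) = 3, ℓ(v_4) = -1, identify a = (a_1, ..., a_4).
a = (3, -4, 0, 3)

Write a = (a_1, ..., a_4) in the standard basis. For each basis vector v_i, ℓ(v_i) = <v_i, a> is a linear equation in the a_j's. Collect the n equations into a matrix system V a = ℓ, where row i of V is v_i (expressed in the standard basis). Since V is invertible (lower-triangular with 1s on the diagonal, up to permutation), solve by back-substitution:
  V =
[[0, 0, 1, 0],
 [1, -1, 1, 1],
 [1, 0, 0, 0],
 [1, 1, 0, 0]]
  V a = (0, 10, 3, -1)
Solving gives a = (3, -4, 0, 3).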